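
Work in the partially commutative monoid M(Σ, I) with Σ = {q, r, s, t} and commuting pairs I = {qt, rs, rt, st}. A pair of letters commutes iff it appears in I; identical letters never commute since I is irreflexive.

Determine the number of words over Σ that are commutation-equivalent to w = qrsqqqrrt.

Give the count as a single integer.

18

drop 0:q onto floor
drop 1:r onto {0:q}
drop 2:s onto {0:q}
drop 3:q onto {1:r, 2:s}
drop 4:q onto {3:q}
drop 5:q onto {4:q}
drop 6:r onto {5:q}
drop 7:r onto {6:r}
drop 8:t onto floor
ground layer = {0:q, 8:t}
drop-orders for the pieces not yet dropped (sum over which currently-grounded one goes next):
  1 to go: {7} 1  {8} 1
  2 to go: {6,7} 1  {7,8} 2
  3 to go: {5,6,7} 1  {6,7,8} 3
  4 to go: {4,5,6,7} 1  {5,6,7,8} 4
  5 to go: {3,4,5,6,7} 1  {4,5,6,7,8} 5
  6 to go: {1,3,4,5,6,7} 1  {2,3,4,5,6,7} 1  {3,4,5,6,7,8} 6
  7 to go: {1,2,3,4,5,6,7} 2  {1,3,4,5,6,7,8} 7  {2,3,4,5,6,7,8} 7
  if 0:q drops first: 16 orders
  if 8:t drops first: 2 orders
heap linearizations: 18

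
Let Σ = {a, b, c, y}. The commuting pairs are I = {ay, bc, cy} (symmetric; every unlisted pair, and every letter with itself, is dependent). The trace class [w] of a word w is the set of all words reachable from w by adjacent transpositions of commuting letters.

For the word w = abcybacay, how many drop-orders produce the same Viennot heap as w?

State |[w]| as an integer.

drop 0:a onto floor
drop 1:b onto {0:a}
drop 2:c onto {0:a}
drop 3:y onto {1:b}
drop 4:b onto {3:y}
drop 5:a onto {2:c, 4:b}
drop 6:c onto {5:a}
drop 7:a onto {6:c}
drop 8:y onto {4:b}
ground layer = {0:a}
drop-orders for the pieces not yet dropped (sum over which currently-grounded one goes next):
  1 to go: {7} 1  {8} 1
  2 to go: {6,7} 1  {7,8} 2
  3 to go: {5,6,7} 1  {6,7,8} 3
  4 to go: {2,5,6,7} 1  {5,6,7,8} 4
  5 to go: {2,5,6,7,8} 5  {4,5,6,7,8} 4
  6 to go: {2,4,5,6,7,8} 9  {3,4,5,6,7,8} 4
  7 to go: {1,3,4,5,6,7,8} 4  {2,3,4,5,6,7,8} 13
  if 0:a drops first: 17 orders

17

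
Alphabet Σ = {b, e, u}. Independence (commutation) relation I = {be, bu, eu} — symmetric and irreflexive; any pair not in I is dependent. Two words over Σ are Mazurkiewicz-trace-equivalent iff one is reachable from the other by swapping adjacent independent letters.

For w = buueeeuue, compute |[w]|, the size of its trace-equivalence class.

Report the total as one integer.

piece 0:b — minimal
piece 1:u — minimal
piece 2:u rests on {1:u}
piece 3:e — minimal
piece 4:e rests on {3:e}
piece 5:e rests on {4:e}
piece 6:u rests on {2:u}
piece 7:u rests on {6:u}
piece 8:e rests on {5:e}
minimal pieces: {0:b, 1:u, 3:e}
ways to finish when only these pieces remain (= sum over removing one remaining piece with nothing left below it):
  1 left: {0}→1  {7}→1  {8}→1
  2 left: {0,7}→2  {0,8}→2  {5,8}→1  {6,7}→1  {7,8}→2
  3 left: {0,5,8}→3  {0,6,7}→3  {0,7,8}→6  {2,6,7}→1  {4,5,8}→1  {5,7,8}→3  {6,7,8}→3
  4 left: {0,2,6,7}→4  {0,4,5,8}→4  {0,5,7,8}→12  {0,6,7,8}→12  {1,2,6,7}→1  {2,6,7,8}→4  {3,4,5,8}→1  {4,5,7,8}→4  {5,6,7,8}→6
  5 left: {0,1,2,6,7}→5  {0,2,6,7,8}→20  {0,3,4,5,8}→5  {0,4,5,7,8}→20  {0,5,6,7,8}→30  {1,2,6,7,8}→5  {2,5,6,7,8}→10  {3,4,5,7,8}→5  {4,5,6,7,8}→10
  6 left: {0,1,2,6,7,8}→30  {0,2,5,6,7,8}→60  {0,3,4,5,7,8}→30  {0,4,5,6,7,8}→60  {1,2,5,6,7,8}→15  {2,4,5,6,7,8}→20  {3,4,5,6,7,8}→15
  7 left: {0,1,2,5,6,7,8}→105  {0,2,4,5,6,7,8}→140  {0,3,4,5,6,7,8}→105  {1,2,4,5,6,7,8}→35  {2,3,4,5,6,7,8}→35
  placing 0:b first → 70 extensions
  placing 1:u first → 280 extensions
  placing 3:e first → 280 extensions
total linear extensions = 630

630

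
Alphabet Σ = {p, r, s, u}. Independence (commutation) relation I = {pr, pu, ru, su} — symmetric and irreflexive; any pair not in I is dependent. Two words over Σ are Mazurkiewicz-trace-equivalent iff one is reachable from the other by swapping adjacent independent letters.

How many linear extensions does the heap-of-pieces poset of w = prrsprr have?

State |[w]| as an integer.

piece 0:p — minimal
piece 1:r — minimal
piece 2:r rests on {1:r}
piece 3:s rests on {0:p, 2:r}
piece 4:p rests on {3:s}
piece 5:r rests on {3:s}
piece 6:r rests on {5:r}
minimal pieces: {0:p, 1:r}
ways to finish when only these pieces remain (= sum over removing one remaining piece with nothing left below it):
  1 left: {4}→1  {6}→1
  2 left: {4,6}→2  {5,6}→1
  3 left: {4,5,6}→3
  4 left: {3,4,5,6}→3
  5 left: {0,3,4,5,6}→3  {2,3,4,5,6}→3
  placing 0:p first → 3 extensions
  placing 1:r first → 6 extensions
total linear extensions = 9

9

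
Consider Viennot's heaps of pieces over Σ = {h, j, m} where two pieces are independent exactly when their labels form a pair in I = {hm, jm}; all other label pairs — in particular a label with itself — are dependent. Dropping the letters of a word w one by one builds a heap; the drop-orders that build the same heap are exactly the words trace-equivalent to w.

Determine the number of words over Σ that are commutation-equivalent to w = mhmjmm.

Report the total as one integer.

15

#0=m has no predecessor
#1=h has no predecessor
#2=m depends on [0:m]
#3=j depends on [1:h]
#4=m depends on [2:m]
#5=m depends on [4:m]
sources: [0:m, 1:h]
N(rest) = Σ N(rest − s) over sources s of rest; N(one piece) = 1:
  size 1 → [3]=1  [5]=1
  size 2 → [1,3]=1  [3,5]=2  [4,5]=1
  size 3 → [1,3,5]=3  [2,4,5]=1  [3,4,5]=3
  size 4 → [0,2,4,5]=1  [1,3,4,5]=6  [2,3,4,5]=4
  first=0(m) contributes 10
  first=1(h) contributes 5
|[w]| = 15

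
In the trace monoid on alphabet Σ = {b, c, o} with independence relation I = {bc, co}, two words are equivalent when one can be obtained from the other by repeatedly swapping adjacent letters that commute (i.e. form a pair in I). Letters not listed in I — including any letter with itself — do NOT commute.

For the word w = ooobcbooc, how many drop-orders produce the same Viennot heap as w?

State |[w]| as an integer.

drop 0:o onto floor
drop 1:o onto {0:o}
drop 2:o onto {1:o}
drop 3:b onto {2:o}
drop 4:c onto floor
drop 5:b onto {3:b}
drop 6:o onto {5:b}
drop 7:o onto {6:o}
drop 8:c onto {4:c}
ground layer = {0:o, 4:c}
drop-orders for the pieces not yet dropped (sum over which currently-grounded one goes next):
  1 to go: {7} 1  {8} 1
  2 to go: {4,8} 1  {6,7} 1  {7,8} 2
  3 to go: {4,7,8} 3  {5,6,7} 1  {6,7,8} 3
  4 to go: {3,5,6,7} 1  {4,6,7,8} 6  {5,6,7,8} 4
  5 to go: {2,3,5,6,7} 1  {3,5,6,7,8} 5  {4,5,6,7,8} 10
  6 to go: {1,2,3,5,6,7} 1  {2,3,5,6,7,8} 6  {3,4,5,6,7,8} 15
  7 to go: {0,1,2,3,5,6,7} 1  {1,2,3,5,6,7,8} 7  {2,3,4,5,6,7,8} 21
  if 0:o drops first: 28 orders
  if 4:c drops first: 8 orders
heap linearizations: 36

36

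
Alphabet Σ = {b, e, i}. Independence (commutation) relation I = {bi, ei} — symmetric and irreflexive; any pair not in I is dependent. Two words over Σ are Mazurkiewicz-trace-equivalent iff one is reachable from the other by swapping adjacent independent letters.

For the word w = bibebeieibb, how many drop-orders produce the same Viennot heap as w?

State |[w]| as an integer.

0(b) covers ∅
1(i) covers ∅
2(b) covers 0:b
3(e) covers 2:b
4(b) covers 3:e
5(e) covers 4:b
6(i) covers 1:i
7(e) covers 5:e
8(i) covers 6:i
9(b) covers 7:e
10(b) covers 9:b
floor of heap: 0:b, 1:i
completions by unplaced set U, small U first (add the entries for U minus each lowest piece of U):
  |U|=1: {8}:1  {10}:1
  |U|=2: {6,8}:1  {8,10}:2  {9,10}:1
  |U|=3: {1,6,8}:1  {6,8,10}:3  {7,9,10}:1  {8,9,10}:3
  |U|=4: {1,6,8,10}:4  {5,7,9,10}:1  {6,8,9,10}:6  {7,8,9,10}:4
  |U|=5: {1,6,8,9,10}:10  {4,5,7,9,10}:1  {5,7,8,9,10}:5  {6,7,8,9,10}:10
  |U|=6: {1,6,7,8,9,10}:20  {3,4,5,7,9,10}:1  {4,5,7,8,9,10}:6  {5,6,7,8,9,10}:15
  |U|=7: {1,5,6,7,8,9,10}:35  {2,3,4,5,7,9,10}:1  {3,4,5,7,8,9,10}:7  {4,5,6,7,8,9,10}:21
  |U|=8: {0,2,3,4,5,7,9,10}:1  {1,4,5,6,7,8,9,10}:56  {2,3,4,5,7,8,9,10}:8  {3,4,5,6,7,8,9,10}:28
  |U|=9: {0,2,3,4,5,7,8,9,10}:9  {1,3,4,5,6,7,8,9,10}:84  {2,3,4,5,6,7,8,9,10}:36
  start at 0(b): 120
  start at 1(i): 45
sum over floor = 165

165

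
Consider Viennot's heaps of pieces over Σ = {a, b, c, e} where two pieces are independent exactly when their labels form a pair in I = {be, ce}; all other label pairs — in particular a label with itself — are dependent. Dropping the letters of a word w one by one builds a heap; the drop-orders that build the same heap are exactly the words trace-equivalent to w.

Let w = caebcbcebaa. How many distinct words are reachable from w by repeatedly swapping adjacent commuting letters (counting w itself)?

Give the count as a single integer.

piece 0:c — minimal
piece 1:a rests on {0:c}
piece 2:e rests on {1:a}
piece 3:b rests on {1:a}
piece 4:c rests on {3:b}
piece 5:b rests on {4:c}
piece 6:c rests on {5:b}
piece 7:e rests on {2:e}
piece 8:b rests on {6:c}
piece 9:a rests on {7:e, 8:b}
piece 10:a rests on {9:a}
minimal pieces: {0:c}
ways to finish when only these pieces remain (= sum over removing one remaining piece with nothing left below it):
  1 left: {10}→1
  2 left: {9,10}→1
  3 left: {7,9,10}→1  {8,9,10}→1
  4 left: {2,7,9,10}→1  {6,8,9,10}→1  {7,8,9,10}→2
  5 left: {2,7,8,9,10}→3  {5,6,8,9,10}→1  {6,7,8,9,10}→3
  6 left: {2,6,7,8,9,10}→6  {4,5,6,8,9,10}→1  {5,6,7,8,9,10}→4
  7 left: {2,5,6,7,8,9,10}→10  {3,4,5,6,8,9,10}→1  {4,5,6,7,8,9,10}→5
  8 left: {2,4,5,6,7,8,9,10}→15  {3,4,5,6,7,8,9,10}→6
  9 left: {2,3,4,5,6,7,8,9,10}→21
  placing 0:c first → 21 extensions

21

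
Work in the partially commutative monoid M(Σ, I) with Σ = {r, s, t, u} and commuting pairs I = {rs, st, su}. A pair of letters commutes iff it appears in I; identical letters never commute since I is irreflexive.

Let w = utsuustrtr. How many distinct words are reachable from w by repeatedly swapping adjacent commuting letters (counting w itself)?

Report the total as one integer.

drop 0:u onto floor
drop 1:t onto {0:u}
drop 2:s onto floor
drop 3:u onto {1:t}
drop 4:u onto {3:u}
drop 5:s onto {2:s}
drop 6:t onto {4:u}
drop 7:r onto {6:t}
drop 8:t onto {7:r}
drop 9:r onto {8:t}
ground layer = {0:u, 2:s}
drop-orders for the pieces not yet dropped (sum over which currently-grounded one goes next):
  1 to go: {5} 1  {9} 1
  2 to go: {2,5} 1  {5,9} 2  {8,9} 1
  3 to go: {2,5,9} 3  {5,8,9} 3  {7,8,9} 1
  4 to go: {2,5,8,9} 6  {5,7,8,9} 4  {6,7,8,9} 1
  5 to go: {2,5,7,8,9} 10  {4,6,7,8,9} 1  {5,6,7,8,9} 5
  6 to go: {2,5,6,7,8,9} 15  {3,4,6,7,8,9} 1  {4,5,6,7,8,9} 6
  7 to go: {1,3,4,6,7,8,9} 1  {2,4,5,6,7,8,9} 21  {3,4,5,6,7,8,9} 7
  8 to go: {0,1,3,4,6,7,8,9} 1  {1,3,4,5,6,7,8,9} 8  {2,3,4,5,6,7,8,9} 28
  if 0:u drops first: 36 orders
  if 2:s drops first: 9 orders
heap linearizations: 45

45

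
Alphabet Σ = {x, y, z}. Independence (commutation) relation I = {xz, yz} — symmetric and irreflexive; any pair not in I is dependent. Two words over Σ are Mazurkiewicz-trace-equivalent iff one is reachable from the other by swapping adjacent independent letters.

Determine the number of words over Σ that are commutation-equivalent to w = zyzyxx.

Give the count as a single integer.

drop 0:z onto floor
drop 1:y onto floor
drop 2:z onto {0:z}
drop 3:y onto {1:y}
drop 4:x onto {3:y}
drop 5:x onto {4:x}
ground layer = {0:z, 1:y}
drop-orders for the pieces not yet dropped (sum over which currently-grounded one goes next):
  1 to go: {2} 1  {5} 1
  2 to go: {0,2} 1  {2,5} 2  {4,5} 1
  3 to go: {0,2,5} 3  {2,4,5} 3  {3,4,5} 1
  4 to go: {0,2,4,5} 6  {1,3,4,5} 1  {2,3,4,5} 4
  if 0:z drops first: 5 orders
  if 1:y drops first: 10 orders
heap linearizations: 15

15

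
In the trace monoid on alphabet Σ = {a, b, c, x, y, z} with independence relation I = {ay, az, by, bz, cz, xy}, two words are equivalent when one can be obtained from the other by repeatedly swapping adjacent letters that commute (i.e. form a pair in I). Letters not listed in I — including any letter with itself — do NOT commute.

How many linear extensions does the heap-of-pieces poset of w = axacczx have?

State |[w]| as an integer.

#0=a has no predecessor
#1=x depends on [0:a]
#2=a depends on [1:x]
#3=c depends on [2:a]
#4=c depends on [3:c]
#5=z depends on [1:x]
#6=x depends on [4:c, 5:z]
sources: [0:a]
N(rest) = Σ N(rest − s) over sources s of rest; N(one piece) = 1:
  size 1 → [6]=1
  size 2 → [4,6]=1  [5,6]=1
  size 3 → [3,4,6]=1  [4,5,6]=2
  size 4 → [2,3,4,6]=1  [3,4,5,6]=3
  size 5 → [2,3,4,5,6]=4
  first=0(a) contributes 4

4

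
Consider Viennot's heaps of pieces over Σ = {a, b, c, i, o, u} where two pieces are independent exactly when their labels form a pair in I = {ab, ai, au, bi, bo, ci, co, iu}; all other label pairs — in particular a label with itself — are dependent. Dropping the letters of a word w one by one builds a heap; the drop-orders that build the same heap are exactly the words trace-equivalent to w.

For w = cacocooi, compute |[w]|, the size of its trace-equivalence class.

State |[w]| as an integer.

piece 0:c — minimal
piece 1:a rests on {0:c}
piece 2:c rests on {1:a}
piece 3:o rests on {1:a}
piece 4:c rests on {2:c}
piece 5:o rests on {3:o}
piece 6:o rests on {5:o}
piece 7:i rests on {6:o}
minimal pieces: {0:c}
ways to finish when only these pieces remain (= sum over removing one remaining piece with nothing left below it):
  1 left: {4}→1  {7}→1
  2 left: {2,4}→1  {4,7}→2  {6,7}→1
  3 left: {2,4,7}→3  {4,6,7}→3  {5,6,7}→1
  4 left: {2,4,6,7}→6  {3,5,6,7}→1  {4,5,6,7}→4
  5 left: {2,4,5,6,7}→10  {3,4,5,6,7}→5
  6 left: {2,3,4,5,6,7}→15
  placing 0:c first → 15 extensions

15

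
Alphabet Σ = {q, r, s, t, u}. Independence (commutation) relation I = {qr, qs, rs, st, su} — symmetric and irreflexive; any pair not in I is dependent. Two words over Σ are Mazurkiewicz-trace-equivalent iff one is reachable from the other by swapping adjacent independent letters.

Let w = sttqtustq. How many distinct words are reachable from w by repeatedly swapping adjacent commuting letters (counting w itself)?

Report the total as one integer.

piece 0:s — minimal
piece 1:t — minimal
piece 2:t rests on {1:t}
piece 3:q rests on {2:t}
piece 4:t rests on {3:q}
piece 5:u rests on {4:t}
piece 6:s rests on {0:s}
piece 7:t rests on {5:u}
piece 8:q rests on {7:t}
minimal pieces: {0:s, 1:t}
ways to finish when only these pieces remain (= sum over removing one remaining piece with nothing left below it):
  1 left: {6}→1  {8}→1
  2 left: {0,6}→1  {6,8}→2  {7,8}→1
  3 left: {0,6,8}→3  {5,7,8}→1  {6,7,8}→3
  4 left: {0,6,7,8}→6  {4,5,7,8}→1  {5,6,7,8}→4
  5 left: {0,5,6,7,8}→10  {3,4,5,7,8}→1  {4,5,6,7,8}→5
  6 left: {0,4,5,6,7,8}→15  {2,3,4,5,7,8}→1  {3,4,5,6,7,8}→6
  7 left: {0,3,4,5,6,7,8}→21  {1,2,3,4,5,7,8}→1  {2,3,4,5,6,7,8}→7
  placing 0:s first → 8 extensions
  placing 1:t first → 28 extensions
total linear extensions = 36

36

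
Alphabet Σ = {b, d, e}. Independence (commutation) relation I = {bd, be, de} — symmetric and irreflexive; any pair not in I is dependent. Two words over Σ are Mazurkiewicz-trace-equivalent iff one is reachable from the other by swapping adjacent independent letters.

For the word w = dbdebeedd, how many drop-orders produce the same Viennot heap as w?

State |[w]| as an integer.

1260

#0=d has no predecessor
#1=b has no predecessor
#2=d depends on [0:d]
#3=e has no predecessor
#4=b depends on [1:b]
#5=e depends on [3:e]
#6=e depends on [5:e]
#7=d depends on [2:d]
#8=d depends on [7:d]
sources: [0:d, 1:b, 3:e]
N(rest) = Σ N(rest − s) over sources s of rest; N(one piece) = 1:
  size 1 → [4]=1  [6]=1  [8]=1
  size 2 → [1,4]=1  [4,6]=2  [4,8]=2  [5,6]=1  [6,8]=2  [7,8]=1
  size 3 → [1,4,6]=3  [1,4,8]=3  [2,7,8]=1  [3,5,6]=1  [4,5,6]=3  [4,6,8]=6  [4,7,8]=3  [5,6,8]=3  [6,7,8]=3
  size 4 → [0,2,7,8]=1  [1,4,5,6]=6  [1,4,6,8]=12  [1,4,7,8]=6  [2,4,7,8]=4  [2,6,7,8]=4  [3,4,5,6]=4  [3,5,6,8]=4  [4,5,6,8]=12  [4,6,7,8]=12  [5,6,7,8]=6
  size 5 → [0,2,4,7,8]=5  [0,2,6,7,8]=5  [1,2,4,7,8]=10  [1,3,4,5,6]=10  [1,4,5,6,8]=30  [1,4,6,7,8]=30  [2,4,6,7,8]=20  [2,5,6,7,8]=10  [3,4,5,6,8]=20  [3,5,6,7,8]=10  [4,5,6,7,8]=30
  size 6 → [0,1,2,4,7,8]=15  [0,2,4,6,7,8]=30  [0,2,5,6,7,8]=15  [1,2,4,6,7,8]=60  [1,3,4,5,6,8]=60  [1,4,5,6,7,8]=90  [2,3,5,6,7,8]=20  [2,4,5,6,7,8]=60  [3,4,5,6,7,8]=60
  size 7 → [0,1,2,4,6,7,8]=105  [0,2,3,5,6,7,8]=35  [0,2,4,5,6,7,8]=105  [1,2,4,5,6,7,8]=210  [1,3,4,5,6,7,8]=210  [2,3,4,5,6,7,8]=140
  first=0(d) contributes 560
  first=1(b) contributes 280
  first=3(e) contributes 420
|[w]| = 1260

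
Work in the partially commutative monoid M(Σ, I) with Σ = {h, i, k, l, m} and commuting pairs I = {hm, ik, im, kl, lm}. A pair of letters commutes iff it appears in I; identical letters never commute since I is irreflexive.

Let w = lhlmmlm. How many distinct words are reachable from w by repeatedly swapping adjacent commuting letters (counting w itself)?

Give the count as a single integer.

drop 0:l onto floor
drop 1:h onto {0:l}
drop 2:l onto {1:h}
drop 3:m onto floor
drop 4:m onto {3:m}
drop 5:l onto {2:l}
drop 6:m onto {4:m}
ground layer = {0:l, 3:m}
drop-orders for the pieces not yet dropped (sum over which currently-grounded one goes next):
  1 to go: {5} 1  {6} 1
  2 to go: {2,5} 1  {4,6} 1  {5,6} 2
  3 to go: {1,2,5} 1  {2,5,6} 3  {3,4,6} 1  {4,5,6} 3
  4 to go: {0,1,2,5} 1  {1,2,5,6} 4  {2,4,5,6} 6  {3,4,5,6} 4
  5 to go: {0,1,2,5,6} 5  {1,2,4,5,6} 10  {2,3,4,5,6} 10
  if 0:l drops first: 20 orders
  if 3:m drops first: 15 orders
heap linearizations: 35

35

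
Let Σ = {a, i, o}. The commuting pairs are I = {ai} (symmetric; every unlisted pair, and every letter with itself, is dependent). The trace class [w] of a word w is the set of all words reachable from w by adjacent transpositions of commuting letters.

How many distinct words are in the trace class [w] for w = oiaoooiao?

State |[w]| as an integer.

4

0(o) covers ∅
1(i) covers 0:o
2(a) covers 0:o
3(o) covers 1:i, 2:a
4(o) covers 3:o
5(o) covers 4:o
6(i) covers 5:o
7(a) covers 5:o
8(o) covers 6:i, 7:a
floor of heap: 0:o
completions by unplaced set U, small U first (add the entries for U minus each lowest piece of U):
  |U|=1: {8}:1
  |U|=2: {6,8}:1  {7,8}:1
  |U|=3: {6,7,8}:2
  |U|=4: {5,6,7,8}:2
  |U|=5: {4,5,6,7,8}:2
  |U|=6: {3,4,5,6,7,8}:2
  |U|=7: {1,3,4,5,6,7,8}:2  {2,3,4,5,6,7,8}:2
  start at 0(o): 4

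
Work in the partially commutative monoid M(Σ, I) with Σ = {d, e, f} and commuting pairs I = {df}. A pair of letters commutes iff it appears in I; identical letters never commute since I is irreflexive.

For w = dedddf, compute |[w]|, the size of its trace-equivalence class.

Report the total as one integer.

4

#0=d has no predecessor
#1=e depends on [0:d]
#2=d depends on [1:e]
#3=d depends on [2:d]
#4=d depends on [3:d]
#5=f depends on [1:e]
sources: [0:d]
N(rest) = Σ N(rest − s) over sources s of rest; N(one piece) = 1:
  size 1 → [4]=1  [5]=1
  size 2 → [3,4]=1  [4,5]=2
  size 3 → [2,3,4]=1  [3,4,5]=3
  size 4 → [2,3,4,5]=4
  first=0(d) contributes 4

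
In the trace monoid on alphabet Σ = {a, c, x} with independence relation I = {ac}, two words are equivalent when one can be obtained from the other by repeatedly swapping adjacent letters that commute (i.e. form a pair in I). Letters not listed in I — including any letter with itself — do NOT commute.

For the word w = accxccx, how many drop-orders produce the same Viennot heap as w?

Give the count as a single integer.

3

piece 0:a — minimal
piece 1:c — minimal
piece 2:c rests on {1:c}
piece 3:x rests on {0:a, 2:c}
piece 4:c rests on {3:x}
piece 5:c rests on {4:c}
piece 6:x rests on {5:c}
minimal pieces: {0:a, 1:c}
ways to finish when only these pieces remain (= sum over removing one remaining piece with nothing left below it):
  1 left: {6}→1
  2 left: {5,6}→1
  3 left: {4,5,6}→1
  4 left: {3,4,5,6}→1
  5 left: {0,3,4,5,6}→1  {2,3,4,5,6}→1
  placing 0:a first → 1 extensions
  placing 1:c first → 2 extensions
total linear extensions = 3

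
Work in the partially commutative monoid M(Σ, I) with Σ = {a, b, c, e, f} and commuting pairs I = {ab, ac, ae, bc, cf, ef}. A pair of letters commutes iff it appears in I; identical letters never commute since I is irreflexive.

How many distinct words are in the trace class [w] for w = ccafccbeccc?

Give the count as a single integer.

piece 0:c — minimal
piece 1:c rests on {0:c}
piece 2:a — minimal
piece 3:f rests on {2:a}
piece 4:c rests on {1:c}
piece 5:c rests on {4:c}
piece 6:b rests on {3:f}
piece 7:e rests on {5:c, 6:b}
piece 8:c rests on {7:e}
piece 9:c rests on {8:c}
piece 10:c rests on {9:c}
minimal pieces: {0:c, 2:a}
ways to finish when only these pieces remain (= sum over removing one remaining piece with nothing left below it):
  1 left: {10}→1
  2 left: {9,10}→1
  3 left: {8,9,10}→1
  4 left: {7,8,9,10}→1
  5 left: {5,7,8,9,10}→1  {6,7,8,9,10}→1
  6 left: {3,6,7,8,9,10}→1  {4,5,7,8,9,10}→1  {5,6,7,8,9,10}→2
  7 left: {1,4,5,7,8,9,10}→1  {2,3,6,7,8,9,10}→1  {3,5,6,7,8,9,10}→3  {4,5,6,7,8,9,10}→3
  8 left: {0,1,4,5,7,8,9,10}→1  {1,4,5,6,7,8,9,10}→4  {2,3,5,6,7,8,9,10}→4  {3,4,5,6,7,8,9,10}→6
  9 left: {0,1,4,5,6,7,8,9,10}→5  {1,3,4,5,6,7,8,9,10}→10  {2,3,4,5,6,7,8,9,10}→10
  placing 0:c first → 20 extensions
  placing 2:a first → 15 extensions
total linear extensions = 35

35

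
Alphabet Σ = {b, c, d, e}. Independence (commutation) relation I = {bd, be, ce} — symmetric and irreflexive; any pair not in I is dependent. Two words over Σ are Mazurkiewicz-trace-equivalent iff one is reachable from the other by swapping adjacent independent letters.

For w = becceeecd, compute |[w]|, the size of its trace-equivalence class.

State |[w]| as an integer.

0(b) covers ∅
1(e) covers ∅
2(c) covers 0:b
3(c) covers 2:c
4(e) covers 1:e
5(e) covers 4:e
6(e) covers 5:e
7(c) covers 3:c
8(d) covers 6:e, 7:c
floor of heap: 0:b, 1:e
completions by unplaced set U, small U first (add the entries for U minus each lowest piece of U):
  |U|=1: {8}:1
  |U|=2: {6,8}:1  {7,8}:1
  |U|=3: {3,7,8}:1  {5,6,8}:1  {6,7,8}:2
  |U|=4: {2,3,7,8}:1  {3,6,7,8}:3  {4,5,6,8}:1  {5,6,7,8}:3
  |U|=5: {0,2,3,7,8}:1  {1,4,5,6,8}:1  {2,3,6,7,8}:4  {3,5,6,7,8}:6  {4,5,6,7,8}:4
  |U|=6: {0,2,3,6,7,8}:5  {1,4,5,6,7,8}:5  {2,3,5,6,7,8}:10  {3,4,5,6,7,8}:10
  |U|=7: {0,2,3,5,6,7,8}:15  {1,3,4,5,6,7,8}:15  {2,3,4,5,6,7,8}:20
  start at 0(b): 35
  start at 1(e): 35
sum over floor = 70

70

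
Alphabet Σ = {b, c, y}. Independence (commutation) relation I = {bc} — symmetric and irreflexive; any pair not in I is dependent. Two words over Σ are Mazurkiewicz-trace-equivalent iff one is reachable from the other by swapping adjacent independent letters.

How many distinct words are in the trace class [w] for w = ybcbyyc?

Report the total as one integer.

#0=y has no predecessor
#1=b depends on [0:y]
#2=c depends on [0:y]
#3=b depends on [1:b]
#4=y depends on [2:c, 3:b]
#5=y depends on [4:y]
#6=c depends on [5:y]
sources: [0:y]
N(rest) = Σ N(rest − s) over sources s of rest; N(one piece) = 1:
  size 1 → [6]=1
  size 2 → [5,6]=1
  size 3 → [4,5,6]=1
  size 4 → [2,4,5,6]=1  [3,4,5,6]=1
  size 5 → [1,3,4,5,6]=1  [2,3,4,5,6]=2
  first=0(y) contributes 3

3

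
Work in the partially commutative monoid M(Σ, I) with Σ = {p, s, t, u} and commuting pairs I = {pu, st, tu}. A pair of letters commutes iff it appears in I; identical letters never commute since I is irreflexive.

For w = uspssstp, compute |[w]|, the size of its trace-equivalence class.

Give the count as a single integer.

4

piece 0:u — minimal
piece 1:s rests on {0:u}
piece 2:p rests on {1:s}
piece 3:s rests on {2:p}
piece 4:s rests on {3:s}
piece 5:s rests on {4:s}
piece 6:t rests on {2:p}
piece 7:p rests on {5:s, 6:t}
minimal pieces: {0:u}
ways to finish when only these pieces remain (= sum over removing one remaining piece with nothing left below it):
  1 left: {7}→1
  2 left: {5,7}→1  {6,7}→1
  3 left: {4,5,7}→1  {5,6,7}→2
  4 left: {3,4,5,7}→1  {4,5,6,7}→3
  5 left: {3,4,5,6,7}→4
  6 left: {2,3,4,5,6,7}→4
  placing 0:u first → 4 extensions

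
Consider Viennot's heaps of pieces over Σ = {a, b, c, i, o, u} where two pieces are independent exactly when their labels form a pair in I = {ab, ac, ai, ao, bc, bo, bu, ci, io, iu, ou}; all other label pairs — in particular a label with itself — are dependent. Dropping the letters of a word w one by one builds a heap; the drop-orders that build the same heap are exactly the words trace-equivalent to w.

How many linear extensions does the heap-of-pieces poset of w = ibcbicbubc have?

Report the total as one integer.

drop 0:i onto floor
drop 1:b onto {0:i}
drop 2:c onto floor
drop 3:b onto {1:b}
drop 4:i onto {3:b}
drop 5:c onto {2:c}
drop 6:b onto {4:i}
drop 7:u onto {5:c}
drop 8:b onto {6:b}
drop 9:c onto {7:u}
ground layer = {0:i, 2:c}
drop-orders for the pieces not yet dropped (sum over which currently-grounded one goes next):
  1 to go: {8} 1  {9} 1
  2 to go: {6,8} 1  {7,9} 1  {8,9} 2
  3 to go: {4,6,8} 1  {5,7,9} 1  {6,8,9} 3  {7,8,9} 3
  4 to go: {2,5,7,9} 1  {3,4,6,8} 1  {4,6,8,9} 4  {5,7,8,9} 4  {6,7,8,9} 6
  5 to go: {1,3,4,6,8} 1  {2,5,7,8,9} 5  {3,4,6,8,9} 5  {4,6,7,8,9} 10  {5,6,7,8,9} 10
  6 to go: {0,1,3,4,6,8} 1  {1,3,4,6,8,9} 6  {2,5,6,7,8,9} 15  {3,4,6,7,8,9} 15  {4,5,6,7,8,9} 20
  7 to go: {0,1,3,4,6,8,9} 7  {1,3,4,6,7,8,9} 21  {2,4,5,6,7,8,9} 35  {3,4,5,6,7,8,9} 35
  8 to go: {0,1,3,4,6,7,8,9} 28  {1,3,4,5,6,7,8,9} 56  {2,3,4,5,6,7,8,9} 70
  if 0:i drops first: 126 orders
  if 2:c drops first: 84 orders
heap linearizations: 210

210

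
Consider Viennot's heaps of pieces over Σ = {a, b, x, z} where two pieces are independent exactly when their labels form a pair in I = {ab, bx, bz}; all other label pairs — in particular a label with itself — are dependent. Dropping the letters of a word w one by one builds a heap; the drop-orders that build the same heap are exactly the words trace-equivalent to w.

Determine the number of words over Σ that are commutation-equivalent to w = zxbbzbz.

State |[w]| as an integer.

35

#0=z has no predecessor
#1=x depends on [0:z]
#2=b has no predecessor
#3=b depends on [2:b]
#4=z depends on [1:x]
#5=b depends on [3:b]
#6=z depends on [4:z]
sources: [0:z, 2:b]
N(rest) = Σ N(rest − s) over sources s of rest; N(one piece) = 1:
  size 1 → [5]=1  [6]=1
  size 2 → [3,5]=1  [4,6]=1  [5,6]=2
  size 3 → [1,4,6]=1  [2,3,5]=1  [3,5,6]=3  [4,5,6]=3
  size 4 → [0,1,4,6]=1  [1,4,5,6]=4  [2,3,5,6]=4  [3,4,5,6]=6
  size 5 → [0,1,4,5,6]=5  [1,3,4,5,6]=10  [2,3,4,5,6]=10
  first=0(z) contributes 20
  first=2(b) contributes 15
|[w]| = 35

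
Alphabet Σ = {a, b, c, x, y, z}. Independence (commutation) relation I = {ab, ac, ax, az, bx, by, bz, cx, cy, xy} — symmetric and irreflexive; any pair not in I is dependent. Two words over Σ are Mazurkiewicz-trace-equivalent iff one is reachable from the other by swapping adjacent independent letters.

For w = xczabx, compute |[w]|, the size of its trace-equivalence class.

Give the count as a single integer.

42

0(x) covers ∅
1(c) covers ∅
2(z) covers 0:x, 1:c
3(a) covers ∅
4(b) covers 1:c
5(x) covers 2:z
floor of heap: 0:x, 1:c, 3:a
completions by unplaced set U, small U first (add the entries for U minus each lowest piece of U):
  |U|=1: {3}:1  {4}:1  {5}:1
  |U|=2: {2,5}:1  {3,4}:2  {3,5}:2  {4,5}:2
  |U|=3: {0,2,5}:1  {2,3,5}:3  {2,4,5}:3  {3,4,5}:6
  |U|=4: {0,2,3,5}:4  {0,2,4,5}:4  {1,2,4,5}:3  {2,3,4,5}:12
  start at 0(x): 15
  start at 1(c): 20
  start at 3(a): 7
sum over floor = 42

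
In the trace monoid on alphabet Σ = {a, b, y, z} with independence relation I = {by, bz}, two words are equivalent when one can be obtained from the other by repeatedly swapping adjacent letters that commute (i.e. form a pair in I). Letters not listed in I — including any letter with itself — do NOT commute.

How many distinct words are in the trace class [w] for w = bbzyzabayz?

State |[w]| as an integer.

10

drop 0:b onto floor
drop 1:b onto {0:b}
drop 2:z onto floor
drop 3:y onto {2:z}
drop 4:z onto {3:y}
drop 5:a onto {1:b, 4:z}
drop 6:b onto {5:a}
drop 7:a onto {6:b}
drop 8:y onto {7:a}
drop 9:z onto {8:y}
ground layer = {0:b, 2:z}
drop-orders for the pieces not yet dropped (sum over which currently-grounded one goes next):
  1 to go: {9} 1
  2 to go: {8,9} 1
  3 to go: {7,8,9} 1
  4 to go: {6,7,8,9} 1
  5 to go: {5,6,7,8,9} 1
  6 to go: {1,5,6,7,8,9} 1  {4,5,6,7,8,9} 1
  7 to go: {0,1,5,6,7,8,9} 1  {1,4,5,6,7,8,9} 2  {3,4,5,6,7,8,9} 1
  8 to go: {0,1,4,5,6,7,8,9} 3  {1,3,4,5,6,7,8,9} 3  {2,3,4,5,6,7,8,9} 1
  if 0:b drops first: 4 orders
  if 2:z drops first: 6 orders
heap linearizations: 10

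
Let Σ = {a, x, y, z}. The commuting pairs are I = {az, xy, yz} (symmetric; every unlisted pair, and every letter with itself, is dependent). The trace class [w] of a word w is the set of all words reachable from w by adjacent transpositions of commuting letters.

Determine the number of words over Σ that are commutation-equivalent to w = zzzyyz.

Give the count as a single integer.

#0=z has no predecessor
#1=z depends on [0:z]
#2=z depends on [1:z]
#3=y has no predecessor
#4=y depends on [3:y]
#5=z depends on [2:z]
sources: [0:z, 3:y]
N(rest) = Σ N(rest − s) over sources s of rest; N(one piece) = 1:
  size 1 → [4]=1  [5]=1
  size 2 → [2,5]=1  [3,4]=1  [4,5]=2
  size 3 → [1,2,5]=1  [2,4,5]=3  [3,4,5]=3
  size 4 → [0,1,2,5]=1  [1,2,4,5]=4  [2,3,4,5]=6
  first=0(z) contributes 10
  first=3(y) contributes 5
|[w]| = 15

15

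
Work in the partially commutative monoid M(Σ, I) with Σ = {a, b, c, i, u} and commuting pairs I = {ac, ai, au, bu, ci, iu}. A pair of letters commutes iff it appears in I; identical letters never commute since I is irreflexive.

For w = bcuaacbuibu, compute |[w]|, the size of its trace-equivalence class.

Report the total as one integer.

piece 0:b — minimal
piece 1:c rests on {0:b}
piece 2:u rests on {1:c}
piece 3:a rests on {0:b}
piece 4:a rests on {3:a}
piece 5:c rests on {2:u}
piece 6:b rests on {4:a, 5:c}
piece 7:u rests on {5:c}
piece 8:i rests on {6:b}
piece 9:b rests on {8:i}
piece 10:u rests on {7:u}
minimal pieces: {0:b}
ways to finish when only these pieces remain (= sum over removing one remaining piece with nothing left below it):
  1 left: {9}→1  {10}→1
  2 left: {7,10}→1  {8,9}→1  {9,10}→2
  3 left: {6,8,9}→1  {7,9,10}→3  {8,9,10}→3
  4 left: {4,6,8,9}→1  {6,8,9,10}→4  {7,8,9,10}→6
  5 left: {3,4,6,8,9}→1  {4,6,8,9,10}→5  {6,7,8,9,10}→10
  6 left: {3,4,6,8,9,10}→6  {4,6,7,8,9,10}→15  {5,6,7,8,9,10}→10
  7 left: {2,5,6,7,8,9,10}→10  {3,4,6,7,8,9,10}→21  {4,5,6,7,8,9,10}→25
  8 left: {1,2,5,6,7,8,9,10}→10  {2,4,5,6,7,8,9,10}→35  {3,4,5,6,7,8,9,10}→46
  9 left: {1,2,4,5,6,7,8,9,10}→45  {2,3,4,5,6,7,8,9,10}→81
  placing 0:b first → 126 extensions

126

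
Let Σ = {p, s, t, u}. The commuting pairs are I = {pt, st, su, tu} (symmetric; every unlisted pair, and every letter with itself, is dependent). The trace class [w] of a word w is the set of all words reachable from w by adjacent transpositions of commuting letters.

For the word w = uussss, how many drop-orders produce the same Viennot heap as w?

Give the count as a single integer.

15

piece 0:u — minimal
piece 1:u rests on {0:u}
piece 2:s — minimal
piece 3:s rests on {2:s}
piece 4:s rests on {3:s}
piece 5:s rests on {4:s}
minimal pieces: {0:u, 2:s}
ways to finish when only these pieces remain (= sum over removing one remaining piece with nothing left below it):
  1 left: {1}→1  {5}→1
  2 left: {0,1}→1  {1,5}→2  {4,5}→1
  3 left: {0,1,5}→3  {1,4,5}→3  {3,4,5}→1
  4 left: {0,1,4,5}→6  {1,3,4,5}→4  {2,3,4,5}→1
  placing 0:u first → 5 extensions
  placing 2:s first → 10 extensions
total linear extensions = 15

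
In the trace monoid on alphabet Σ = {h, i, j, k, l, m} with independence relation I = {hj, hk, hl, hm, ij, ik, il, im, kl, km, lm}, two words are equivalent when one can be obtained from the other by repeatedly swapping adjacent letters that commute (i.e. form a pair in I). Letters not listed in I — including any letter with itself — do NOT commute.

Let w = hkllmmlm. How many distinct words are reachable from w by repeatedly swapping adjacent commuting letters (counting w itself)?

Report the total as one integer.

1120

drop 0:h onto floor
drop 1:k onto floor
drop 2:l onto floor
drop 3:l onto {2:l}
drop 4:m onto floor
drop 5:m onto {4:m}
drop 6:l onto {3:l}
drop 7:m onto {5:m}
ground layer = {0:h, 1:k, 2:l, 4:m}
drop-orders for the pieces not yet dropped (sum over which currently-grounded one goes next):
  1 to go: {0} 1  {1} 1  {6} 1  {7} 1
  2 to go: {0,1} 2  {0,6} 2  {0,7} 2  {1,6} 2  {1,7} 2  {3,6} 1  {5,7} 1  {6,7} 2
  3 to go: {0,1,6} 6  {0,1,7} 6  {0,3,6} 3  {0,5,7} 3  {0,6,7} 6  {1,3,6} 3  {1,5,7} 3  {1,6,7} 6  {2,3,6} 1  {3,6,7} 3  {4,5,7} 1  {5,6,7} 3
  4 to go: {0,1,3,6} 12  {0,1,5,7} 12  {0,1,6,7} 24  {0,2,3,6} 4  {0,3,6,7} 12  {0,4,5,7} 4  {0,5,6,7} 12  {1,2,3,6} 4  {1,3,6,7} 12  {1,4,5,7} 4  {1,5,6,7} 12  {2,3,6,7} 4  {3,5,6,7} 6  {4,5,6,7} 4
  5 to go: {0,1,2,3,6} 20  {0,1,3,6,7} 60  {0,1,4,5,7} 20  {0,1,5,6,7} 60  {0,2,3,6,7} 20  {0,3,5,6,7} 30  {0,4,5,6,7} 20  {1,2,3,6,7} 20  {1,3,5,6,7} 30  {1,4,5,6,7} 20  {2,3,5,6,7} 10  {3,4,5,6,7} 10
  6 to go: {0,1,2,3,6,7} 120  {0,1,3,5,6,7} 180  {0,1,4,5,6,7} 120  {0,2,3,5,6,7} 60  {0,3,4,5,6,7} 60  {1,2,3,5,6,7} 60  {1,3,4,5,6,7} 60  {2,3,4,5,6,7} 20
  if 0:h drops first: 140 orders
  if 1:k drops first: 140 orders
  if 2:l drops first: 420 orders
  if 4:m drops first: 420 orders
heap linearizations: 1120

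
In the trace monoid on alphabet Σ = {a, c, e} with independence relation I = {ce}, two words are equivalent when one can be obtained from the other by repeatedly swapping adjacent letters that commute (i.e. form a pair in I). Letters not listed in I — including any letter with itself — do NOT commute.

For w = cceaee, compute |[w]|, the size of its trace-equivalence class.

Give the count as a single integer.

drop 0:c onto floor
drop 1:c onto {0:c}
drop 2:e onto floor
drop 3:a onto {1:c, 2:e}
drop 4:e onto {3:a}
drop 5:e onto {4:e}
ground layer = {0:c, 2:e}
drop-orders for the pieces not yet dropped (sum over which currently-grounded one goes next):
  1 to go: {5} 1
  2 to go: {4,5} 1
  3 to go: {3,4,5} 1
  4 to go: {1,3,4,5} 1  {2,3,4,5} 1
  if 0:c drops first: 2 orders
  if 2:e drops first: 1 orders
heap linearizations: 3

3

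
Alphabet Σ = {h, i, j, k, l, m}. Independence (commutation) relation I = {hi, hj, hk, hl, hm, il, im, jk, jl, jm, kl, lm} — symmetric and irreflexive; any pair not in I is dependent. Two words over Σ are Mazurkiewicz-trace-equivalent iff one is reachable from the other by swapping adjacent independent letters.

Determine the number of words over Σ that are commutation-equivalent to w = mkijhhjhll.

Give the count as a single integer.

#0=m has no predecessor
#1=k depends on [0:m]
#2=i depends on [1:k]
#3=j depends on [2:i]
#4=h has no predecessor
#5=h depends on [4:h]
#6=j depends on [3:j]
#7=h depends on [5:h]
#8=l has no predecessor
#9=l depends on [8:l]
sources: [0:m, 4:h, 8:l]
N(rest) = Σ N(rest − s) over sources s of rest; N(one piece) = 1:
  size 1 → [6]=1  [7]=1  [9]=1
  size 2 → [3,6]=1  [5,7]=1  [6,7]=2  [6,9]=2  [7,9]=2  [8,9]=1
  size 3 → [2,3,6]=1  [3,6,7]=3  [3,6,9]=3  [4,5,7]=1  [5,6,7]=3  [5,7,9]=3  [6,7,9]=6  [6,8,9]=3  [7,8,9]=3
  size 4 → [1,2,3,6]=1  [2,3,6,7]=4  [2,3,6,9]=4  [3,5,6,7]=6  [3,6,7,9]=12  [3,6,8,9]=6  [4,5,6,7]=4  [4,5,7,9]=4  [5,6,7,9]=12  [5,7,8,9]=6  [6,7,8,9]=12
  size 5 → [0,1,2,3,6]=1  [1,2,3,6,7]=5  [1,2,3,6,9]=5  [2,3,5,6,7]=10  [2,3,6,7,9]=20  [2,3,6,8,9]=10  [3,4,5,6,7]=10  [3,5,6,7,9]=30  [3,6,7,8,9]=30  [4,5,6,7,9]=20  [4,5,7,8,9]=10  [5,6,7,8,9]=30
  size 6 → [0,1,2,3,6,7]=6  [0,1,2,3,6,9]=6  [1,2,3,5,6,7]=15  [1,2,3,6,7,9]=30  [1,2,3,6,8,9]=15  [2,3,4,5,6,7]=20  [2,3,5,6,7,9]=60  [2,3,6,7,8,9]=60  [3,4,5,6,7,9]=60  [3,5,6,7,8,9]=90  [4,5,6,7,8,9]=60
  size 7 → [0,1,2,3,5,6,7]=21  [0,1,2,3,6,7,9]=42  [0,1,2,3,6,8,9]=21  [1,2,3,4,5,6,7]=35  [1,2,3,5,6,7,9]=105  [1,2,3,6,7,8,9]=105  [2,3,4,5,6,7,9]=140  [2,3,5,6,7,8,9]=210  [3,4,5,6,7,8,9]=210
  size 8 → [0,1,2,3,4,5,6,7]=56  [0,1,2,3,5,6,7,9]=168  [0,1,2,3,6,7,8,9]=168  [1,2,3,4,5,6,7,9]=280  [1,2,3,5,6,7,8,9]=420  [2,3,4,5,6,7,8,9]=560
  first=0(m) contributes 1260
  first=4(h) contributes 756
  first=8(l) contributes 504
|[w]| = 2520

2520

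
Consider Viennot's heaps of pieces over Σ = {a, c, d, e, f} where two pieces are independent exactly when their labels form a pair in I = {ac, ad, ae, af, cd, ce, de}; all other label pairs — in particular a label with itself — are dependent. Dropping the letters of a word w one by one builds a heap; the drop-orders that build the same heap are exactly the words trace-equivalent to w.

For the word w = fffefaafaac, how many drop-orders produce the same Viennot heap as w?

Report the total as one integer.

330

#0=f has no predecessor
#1=f depends on [0:f]
#2=f depends on [1:f]
#3=e depends on [2:f]
#4=f depends on [3:e]
#5=a has no predecessor
#6=a depends on [5:a]
#7=f depends on [4:f]
#8=a depends on [6:a]
#9=a depends on [8:a]
#10=c depends on [7:f]
sources: [0:f, 5:a]
N(rest) = Σ N(rest − s) over sources s of rest; N(one piece) = 1:
  size 1 → [9]=1  [10]=1
  size 2 → [7,10]=1  [8,9]=1  [9,10]=2
  size 3 → [4,7,10]=1  [6,8,9]=1  [7,9,10]=3  [8,9,10]=3
  size 4 → [3,4,7,10]=1  [4,7,9,10]=4  [5,6,8,9]=1  [6,8,9,10]=4  [7,8,9,10]=6
  size 5 → [2,3,4,7,10]=1  [3,4,7,9,10]=5  [4,7,8,9,10]=10  [5,6,8,9,10]=5  [6,7,8,9,10]=10
  size 6 → [1,2,3,4,7,10]=1  [2,3,4,7,9,10]=6  [3,4,7,8,9,10]=15  [4,6,7,8,9,10]=20  [5,6,7,8,9,10]=15
  size 7 → [0,1,2,3,4,7,10]=1  [1,2,3,4,7,9,10]=7  [2,3,4,7,8,9,10]=21  [3,4,6,7,8,9,10]=35  [4,5,6,7,8,9,10]=35
  size 8 → [0,1,2,3,4,7,9,10]=8  [1,2,3,4,7,8,9,10]=28  [2,3,4,6,7,8,9,10]=56  [3,4,5,6,7,8,9,10]=70
  size 9 → [0,1,2,3,4,7,8,9,10]=36  [1,2,3,4,6,7,8,9,10]=84  [2,3,4,5,6,7,8,9,10]=126
  first=0(f) contributes 210
  first=5(a) contributes 120
|[w]| = 330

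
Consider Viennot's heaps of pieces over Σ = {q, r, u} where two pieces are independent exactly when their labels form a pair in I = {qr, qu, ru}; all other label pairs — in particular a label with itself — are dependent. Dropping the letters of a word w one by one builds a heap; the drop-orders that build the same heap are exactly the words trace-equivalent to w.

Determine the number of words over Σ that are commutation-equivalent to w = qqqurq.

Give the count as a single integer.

30

drop 0:q onto floor
drop 1:q onto {0:q}
drop 2:q onto {1:q}
drop 3:u onto floor
drop 4:r onto floor
drop 5:q onto {2:q}
ground layer = {0:q, 3:u, 4:r}
drop-orders for the pieces not yet dropped (sum over which currently-grounded one goes next):
  1 to go: {3} 1  {4} 1  {5} 1
  2 to go: {2,5} 1  {3,4} 2  {3,5} 2  {4,5} 2
  3 to go: {1,2,5} 1  {2,3,5} 3  {2,4,5} 3  {3,4,5} 6
  4 to go: {0,1,2,5} 1  {1,2,3,5} 4  {1,2,4,5} 4  {2,3,4,5} 12
  if 0:q drops first: 20 orders
  if 3:u drops first: 5 orders
  if 4:r drops first: 5 orders
heap linearizations: 30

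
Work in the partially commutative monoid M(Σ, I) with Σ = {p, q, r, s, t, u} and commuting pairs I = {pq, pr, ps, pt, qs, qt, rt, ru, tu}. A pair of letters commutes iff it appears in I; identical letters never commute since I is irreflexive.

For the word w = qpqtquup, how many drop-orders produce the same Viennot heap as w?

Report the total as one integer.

32

drop 0:q onto floor
drop 1:p onto floor
drop 2:q onto {0:q}
drop 3:t onto floor
drop 4:q onto {2:q}
drop 5:u onto {1:p, 4:q}
drop 6:u onto {5:u}
drop 7:p onto {6:u}
ground layer = {0:q, 1:p, 3:t}
drop-orders for the pieces not yet dropped (sum over which currently-grounded one goes next):
  1 to go: {3} 1  {7} 1
  2 to go: {3,7} 2  {6,7} 1
  3 to go: {3,6,7} 3  {5,6,7} 1
  4 to go: {1,5,6,7} 1  {3,5,6,7} 4  {4,5,6,7} 1
  5 to go: {1,3,5,6,7} 5  {1,4,5,6,7} 2  {2,4,5,6,7} 1  {3,4,5,6,7} 5
  6 to go: {0,2,4,5,6,7} 1  {1,2,4,5,6,7} 3  {1,3,4,5,6,7} 12  {2,3,4,5,6,7} 6
  if 0:q drops first: 21 orders
  if 1:p drops first: 7 orders
  if 3:t drops first: 4 orders
heap linearizations: 32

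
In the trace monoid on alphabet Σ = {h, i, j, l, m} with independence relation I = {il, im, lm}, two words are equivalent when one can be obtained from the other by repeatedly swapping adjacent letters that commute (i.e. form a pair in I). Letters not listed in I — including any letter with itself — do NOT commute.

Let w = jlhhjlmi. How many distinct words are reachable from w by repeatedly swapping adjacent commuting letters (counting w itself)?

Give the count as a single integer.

0(j) covers ∅
1(l) covers 0:j
2(h) covers 1:l
3(h) covers 2:h
4(j) covers 3:h
5(l) covers 4:j
6(m) covers 4:j
7(i) covers 4:j
floor of heap: 0:j
completions by unplaced set U, small U first (add the entries for U minus each lowest piece of U):
  |U|=1: {5}:1  {6}:1  {7}:1
  |U|=2: {5,6}:2  {5,7}:2  {6,7}:2
  |U|=3: {5,6,7}:6
  |U|=4: {4,5,6,7}:6
  |U|=5: {3,4,5,6,7}:6
  |U|=6: {2,3,4,5,6,7}:6
  start at 0(j): 6

6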